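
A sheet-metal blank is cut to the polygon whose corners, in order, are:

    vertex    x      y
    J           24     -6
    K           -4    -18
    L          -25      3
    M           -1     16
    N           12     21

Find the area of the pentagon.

1052

Apply the surveyor's formula: 2A = Σ (x_i·y_{i+1} − x_{i+1}·y_i), indices taken mod 5.
J→K: (24)(-18) − (-4)(-6) = -456
K→L: (-4)(3) − (-25)(-18) = -462
L→M: (-25)(16) − (-1)(3) = -397
M→N: (-1)(21) − (12)(16) = -213
N→J: (12)(-6) − (24)(21) = -576
Σ = -2104
Area = |Σ|/2 = 1052.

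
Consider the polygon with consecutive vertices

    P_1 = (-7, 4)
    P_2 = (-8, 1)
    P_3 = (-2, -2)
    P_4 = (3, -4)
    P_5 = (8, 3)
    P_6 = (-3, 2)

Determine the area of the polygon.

Apply the surveyor's formula: 2A = Σ (x_i·y_{i+1} − x_{i+1}·y_i), indices taken mod 6.
Σ = (25) + (18) + (14) + (41) + (25) + (2) = 125
Area = |Σ|/2 = 62.5.

62.5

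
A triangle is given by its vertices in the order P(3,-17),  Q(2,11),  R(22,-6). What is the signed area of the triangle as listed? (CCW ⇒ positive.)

Σ = (67) + (-254) + (-356) = -543
Signed area = Σ/2 = -271.5 (negative ⇒ clockwise traversal).

-271.5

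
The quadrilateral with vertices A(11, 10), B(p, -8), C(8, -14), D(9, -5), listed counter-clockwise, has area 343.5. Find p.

Write out the shoelace sum; only the two edges meeting at B involve p:
2·Area = [(11·(-8) − p·10) + (p·(-14) − 8·(-8))] + 231
       = -24·p + 207 = 687
⇒ p = -20.

-20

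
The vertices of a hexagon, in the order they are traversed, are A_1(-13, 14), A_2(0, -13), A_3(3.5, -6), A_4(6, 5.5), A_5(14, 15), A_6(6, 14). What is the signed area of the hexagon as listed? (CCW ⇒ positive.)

Apply Gauss's area formula: 2A = Σ (x_i·y_{i+1} − x_{i+1}·y_i), indices taken mod 6.
A_1→A_2: (-13)(-13) − (0)(14) = 169
A_2→A_3: (0)(-6) − (3.5)(-13) = 45.5
A_3→A_4: (3.5)(5.5) − (6)(-6) = 55.25
A_4→A_5: (6)(15) − (14)(5.5) = 13
A_5→A_6: (14)(14) − (6)(15) = 106
A_6→A_1: (6)(14) − (-13)(14) = 266
Σ = 654.75
Signed area = Σ/2 = 327.375 (positive ⇒ counter-clockwise traversal).

327.375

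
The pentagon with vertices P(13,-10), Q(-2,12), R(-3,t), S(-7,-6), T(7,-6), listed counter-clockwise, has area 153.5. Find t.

5

Write out the shoelace sum; only the two edges meeting at R involve t:
2·Area = [((-2)·t − (-3)·12) + ((-3)·(-6) − (-7)·t)] + 228
       = 5·t + 282 = 307
⇒ t = 5.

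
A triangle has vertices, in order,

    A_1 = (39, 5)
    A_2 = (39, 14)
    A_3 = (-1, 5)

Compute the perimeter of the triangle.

|A_1A_2| = √((0)² + (9)²) = √81 = 9
|A_2A_3| = √((-40)² + (-9)²) = √1681 = 41
|A_3A_1| = √((40)² + (0)²) = √1600 = 40
Perimeter = 9 + 41 + 40 = 90.

90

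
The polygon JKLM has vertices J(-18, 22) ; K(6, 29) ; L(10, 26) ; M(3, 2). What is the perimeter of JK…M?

84

|JK| = √((24)² + (7)²) = √625 = 25
|KL| = √((4)² + (-3)²) = √25 = 5
|LM| = √((-7)² + (-24)²) = √625 = 25
|MJ| = √((-21)² + (20)²) = √841 = 29
Perimeter = 25 + 5 + 25 + 29 = 84.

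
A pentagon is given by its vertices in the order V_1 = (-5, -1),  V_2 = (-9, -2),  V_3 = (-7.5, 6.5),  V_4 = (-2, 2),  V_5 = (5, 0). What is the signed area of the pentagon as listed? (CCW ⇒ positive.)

-44.75

V_1→V_2: (-5)(-2) − (-9)(-1) = 1
V_2→V_3: (-9)(6.5) − (-7.5)(-2) = -73.5
V_3→V_4: (-7.5)(2) − (-2)(6.5) = -2
V_4→V_5: (-2)(0) − (5)(2) = -10
V_5→V_1: (5)(-1) − (-5)(0) = -5
Σ = -89.5
Signed area = Σ/2 = -44.75 (negative ⇒ clockwise traversal).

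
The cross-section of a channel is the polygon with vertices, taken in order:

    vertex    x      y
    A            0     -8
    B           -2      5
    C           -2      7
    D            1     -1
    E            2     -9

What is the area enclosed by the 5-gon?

24

Apply the shoelace formula: 2A = Σ (x_i·y_{i+1} − x_{i+1}·y_i), indices taken mod 5.
Cross-terms: -16, -4, -5, -7, -16  ⇒  Σ = -48
Area = |Σ|/2 = 24.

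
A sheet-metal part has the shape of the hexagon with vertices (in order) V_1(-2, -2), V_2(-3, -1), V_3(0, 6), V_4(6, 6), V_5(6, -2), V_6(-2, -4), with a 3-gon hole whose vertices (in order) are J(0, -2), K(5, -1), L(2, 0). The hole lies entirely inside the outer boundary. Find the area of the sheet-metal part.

65

Outer boundary:
Σ = (-4) + (-18) + (-36) + (-48) + (-28) + (-4) = -138
Area = |Σ|/2 = 69.
Hole:
Apply the surveyor's formula: 2A = Σ (x_i·y_{i+1} − x_{i+1}·y_i), indices taken mod 3.
J→K: (0)(-1) − (5)(-2) = 10
K→L: (5)(0) − (2)(-1) = 2
L→J: (2)(-2) − (0)(0) = -4
Σ = 8
Area = |Σ|/2 = 4.
Net area = 69 − 4 = 65.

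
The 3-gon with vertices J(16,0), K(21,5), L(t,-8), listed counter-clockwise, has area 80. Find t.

The doubled signed area Σ (x_i y_{i+1} − x_{i+1} y_i) is linear in t.
With t=0 it equals 40; the coefficient of t is -5 (from the two edges through L).
So -5·t + 40 = 2·80 = 160 ⇒ t = -24.

-24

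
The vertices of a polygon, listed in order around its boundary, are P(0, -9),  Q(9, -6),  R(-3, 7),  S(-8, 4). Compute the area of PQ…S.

Apply the surveyor's formula: 2A = Σ (x_i·y_{i+1} − x_{i+1}·y_i), indices taken mod 4.
Σ = (81) + (45) + (44) + (72) = 242
Area = |Σ|/2 = 121.

121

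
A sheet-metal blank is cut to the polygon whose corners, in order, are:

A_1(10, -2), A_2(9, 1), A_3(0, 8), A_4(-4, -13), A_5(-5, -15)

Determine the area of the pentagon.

Apply Gauss's area formula: 2A = Σ (x_i·y_{i+1} − x_{i+1}·y_i), indices taken mod 5.
Cross-terms: 28, 72, 32, -5, 160  ⇒  Σ = 287
Area = |Σ|/2 = 143.5.

143.5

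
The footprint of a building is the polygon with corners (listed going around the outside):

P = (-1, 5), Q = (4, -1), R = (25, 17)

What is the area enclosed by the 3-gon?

Apply the surveyor's formula: 2A = Σ (x_i·y_{i+1} − x_{i+1}·y_i), indices taken mod 3.
Cross-terms: -19, 93, 142  ⇒  Σ = 216
Area = |Σ|/2 = 108.

108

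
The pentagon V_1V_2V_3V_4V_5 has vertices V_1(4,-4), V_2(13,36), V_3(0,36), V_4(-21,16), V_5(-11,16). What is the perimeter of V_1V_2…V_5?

118

|V_1V_2| = √((9)² + (40)²) = √1681 = 41
|V_2V_3| = √((-13)² + (0)²) = √169 = 13
|V_3V_4| = √((-21)² + (-20)²) = √841 = 29
|V_4V_5| = √((10)² + (0)²) = √100 = 10
|V_5V_1| = √((15)² + (-20)²) = √625 = 25
Perimeter = 41 + 13 + 29 + 10 + 25 = 118.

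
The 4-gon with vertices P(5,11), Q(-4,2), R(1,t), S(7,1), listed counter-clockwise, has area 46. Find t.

Write out the shoelace sum; only the two edges meeting at R involve t:
2·Area = [((-4)·t − 1·2) + (1·1 − 7·t)] + 126
       = -11·t + 125 = 92
⇒ t = 3.

3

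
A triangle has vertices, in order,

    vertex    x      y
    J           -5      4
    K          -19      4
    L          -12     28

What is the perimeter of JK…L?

|JK| = √((-14)² + (0)²) = √196 = 14
|KL| = √((7)² + (24)²) = √625 = 25
|LJ| = √((7)² + (-24)²) = √625 = 25
Perimeter = 14 + 25 + 25 = 64.

64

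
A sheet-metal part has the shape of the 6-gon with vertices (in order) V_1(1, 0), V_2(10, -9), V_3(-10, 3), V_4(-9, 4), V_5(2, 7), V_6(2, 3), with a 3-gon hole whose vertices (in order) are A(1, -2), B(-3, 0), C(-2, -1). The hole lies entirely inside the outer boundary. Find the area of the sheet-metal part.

Outer boundary:
Cross-terms: -9, -60, -13, -71, -8, -3  ⇒  Σ = -164
Area = |Σ|/2 = 82.
Hole:
A→B: (1)(0) − (-3)(-2) = -6
B→C: (-3)(-1) − (-2)(0) = 3
C→A: (-2)(-2) − (1)(-1) = 5
Σ = 2
Area = |Σ|/2 = 1.
Net area = 82 − 1 = 81.

81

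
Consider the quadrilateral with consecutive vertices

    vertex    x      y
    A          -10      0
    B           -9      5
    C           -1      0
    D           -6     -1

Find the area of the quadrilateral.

27

A→B: (-10)(5) − (-9)(0) = -50
B→C: (-9)(0) − (-1)(5) = 5
C→D: (-1)(-1) − (-6)(0) = 1
D→A: (-6)(0) − (-10)(-1) = -10
Σ = -54
Area = |Σ|/2 = 27.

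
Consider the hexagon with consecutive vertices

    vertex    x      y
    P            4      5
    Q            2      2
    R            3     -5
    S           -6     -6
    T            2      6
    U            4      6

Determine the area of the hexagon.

53

Σ = (-2) + (-16) + (-48) + (-24) + (-12) + (-4) = -106
Area = |Σ|/2 = 53.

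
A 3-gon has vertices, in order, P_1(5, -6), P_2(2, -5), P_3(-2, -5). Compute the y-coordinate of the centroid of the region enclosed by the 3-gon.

Apply Gauss's area formula. First the cross-terms c_i = x_i·y_{i+1} − x_{i+1}·y_i:
  -13, -20, 37  ⇒  2A = 4, A = 2.
Then Σ (y_i + y_{i+1})·c_i = -64, so ȳ = -64 / (6·2) = -16/3.

-16/3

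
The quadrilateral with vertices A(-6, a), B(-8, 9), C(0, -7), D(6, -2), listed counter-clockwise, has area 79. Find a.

9

Write out the shoelace sum; only the two edges meeting at A involve a:
2·Area = [(6·a − (-6)·(-2)) + ((-6)·9 − (-8)·a)] + 98
       = 14·a + 32 = 158
⇒ a = 9.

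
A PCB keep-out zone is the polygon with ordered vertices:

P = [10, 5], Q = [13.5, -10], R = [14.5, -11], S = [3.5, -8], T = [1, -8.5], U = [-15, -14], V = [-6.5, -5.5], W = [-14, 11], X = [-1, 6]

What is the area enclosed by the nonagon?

Cross-terms: -167.5, -3.5, -77.5, -21.75, -141.5, -8.5, -148.5, -73, -65  ⇒  Σ = -706.75
Area = |Σ|/2 = 353.375.

353.375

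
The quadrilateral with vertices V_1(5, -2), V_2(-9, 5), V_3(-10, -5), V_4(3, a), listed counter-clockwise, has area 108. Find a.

-7

Write out the shoelace sum; only the two edges meeting at V_4 involve a:
2·Area = [((-10)·a − 3·(-5)) + (3·(-2) − 5·a)] + 102
       = -15·a + 111 = 216
⇒ a = -7.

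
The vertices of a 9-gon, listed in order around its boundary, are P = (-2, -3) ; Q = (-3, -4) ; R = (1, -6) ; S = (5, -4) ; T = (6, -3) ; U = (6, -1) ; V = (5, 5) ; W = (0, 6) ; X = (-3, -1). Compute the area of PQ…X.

Apply the shoelace (surveyor's) formula: 2A = Σ (x_i·y_{i+1} − x_{i+1}·y_i), indices taken mod 9.
Cross-terms: -1, 22, 26, 9, 12, 35, 30, 18, 7  ⇒  Σ = 158
Area = |Σ|/2 = 79.

79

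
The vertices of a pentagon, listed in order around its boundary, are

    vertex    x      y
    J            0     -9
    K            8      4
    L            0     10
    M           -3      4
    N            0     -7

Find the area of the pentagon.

101.5

Apply the shoelace formula: 2A = Σ (x_i·y_{i+1} − x_{i+1}·y_i), indices taken mod 5.
Σ = (72) + (80) + (30) + (21) + (0) = 203
Area = |Σ|/2 = 101.5.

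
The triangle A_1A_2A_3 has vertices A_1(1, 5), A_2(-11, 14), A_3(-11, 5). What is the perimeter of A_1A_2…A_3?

36

|A_1A_2| = √((-12)² + (9)²) = √225 = 15
|A_2A_3| = √((0)² + (-9)²) = √81 = 9
|A_3A_1| = √((12)² + (0)²) = √144 = 12
Perimeter = 15 + 9 + 12 = 36.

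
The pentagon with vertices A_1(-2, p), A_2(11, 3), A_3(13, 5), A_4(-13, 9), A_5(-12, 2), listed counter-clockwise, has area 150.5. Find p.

Write out the shoelace sum; only the two edges meeting at A_1 involve p:
2·Area = [((-12)·p − (-2)·2) + ((-2)·3 − 11·p)] + 280
       = -23·p + 278 = 301
⇒ p = -1.

-1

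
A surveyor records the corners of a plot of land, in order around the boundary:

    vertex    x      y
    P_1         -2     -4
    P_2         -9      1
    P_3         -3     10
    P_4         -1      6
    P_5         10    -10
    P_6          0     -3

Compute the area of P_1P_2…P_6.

Apply the surveyor's formula: 2A = Σ (x_i·y_{i+1} − x_{i+1}·y_i), indices taken mod 6.
P_1→P_2: (-2)(1) − (-9)(-4) = -38
P_2→P_3: (-9)(10) − (-3)(1) = -87
P_3→P_4: (-3)(6) − (-1)(10) = -8
P_4→P_5: (-1)(-10) − (10)(6) = -50
P_5→P_6: (10)(-3) − (0)(-10) = -30
P_6→P_1: (0)(-4) − (-2)(-3) = -6
Σ = -219
Area = |Σ|/2 = 109.5.

109.5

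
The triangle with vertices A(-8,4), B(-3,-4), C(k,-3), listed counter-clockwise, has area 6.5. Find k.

-2

Write out the shoelace sum; only the two edges meeting at C involve k:
2·Area = [((-3)·(-3) − k·(-4)) + (k·4 − (-8)·(-3))] + 44
       = 8·k + 29 = 13
⇒ k = -2.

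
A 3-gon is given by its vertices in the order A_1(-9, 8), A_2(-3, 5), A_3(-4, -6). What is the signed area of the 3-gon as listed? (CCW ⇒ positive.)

-34.5

Cross-terms: -21, 38, -86  ⇒  Σ = -69
Signed area = Σ/2 = -34.5 (negative ⇒ clockwise traversal).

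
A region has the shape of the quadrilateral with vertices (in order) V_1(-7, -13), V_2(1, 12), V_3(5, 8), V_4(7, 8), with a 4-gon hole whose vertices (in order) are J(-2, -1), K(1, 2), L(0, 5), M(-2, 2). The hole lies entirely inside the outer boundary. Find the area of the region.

78

Outer boundary:
Apply the shoelace (surveyor's) formula: 2A = Σ (x_i·y_{i+1} − x_{i+1}·y_i), indices taken mod 4.
Cross-terms: -71, -52, -16, -35  ⇒  Σ = -174
Area = |Σ|/2 = 87.
Hole:
Apply the surveyor's formula: 2A = Σ (x_i·y_{i+1} − x_{i+1}·y_i), indices taken mod 4.
J→K: (-2)(2) − (1)(-1) = -3
K→L: (1)(5) − (0)(2) = 5
L→M: (0)(2) − (-2)(5) = 10
M→J: (-2)(-1) − (-2)(2) = 6
Σ = 18
Area = |Σ|/2 = 9.
Net area = 87 − 9 = 78.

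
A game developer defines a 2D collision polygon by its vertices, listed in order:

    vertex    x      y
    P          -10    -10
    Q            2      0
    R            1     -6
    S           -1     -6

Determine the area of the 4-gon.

27

P→Q: (-10)(0) − (2)(-10) = 20
Q→R: (2)(-6) − (1)(0) = -12
R→S: (1)(-6) − (-1)(-6) = -12
S→P: (-1)(-10) − (-10)(-6) = -50
Σ = -54
Area = |Σ|/2 = 27.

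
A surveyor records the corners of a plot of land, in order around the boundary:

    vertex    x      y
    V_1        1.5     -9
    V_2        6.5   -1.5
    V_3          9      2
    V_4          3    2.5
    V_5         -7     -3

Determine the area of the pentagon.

Apply Gauss's area formula: 2A = Σ (x_i·y_{i+1} − x_{i+1}·y_i), indices taken mod 5.
V_1→V_2: (1.5)(-1.5) − (6.5)(-9) = 56.25
V_2→V_3: (6.5)(2) − (9)(-1.5) = 26.5
V_3→V_4: (9)(2.5) − (3)(2) = 16.5
V_4→V_5: (3)(-3) − (-7)(2.5) = 8.5
V_5→V_1: (-7)(-9) − (1.5)(-3) = 67.5
Σ = 175.25
Area = |Σ|/2 = 87.625.

87.625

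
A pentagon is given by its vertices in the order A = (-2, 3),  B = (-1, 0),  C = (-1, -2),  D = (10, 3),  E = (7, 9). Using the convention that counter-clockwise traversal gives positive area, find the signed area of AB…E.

A→B: (-2)(0) − (-1)(3) = 3
B→C: (-1)(-2) − (-1)(0) = 2
C→D: (-1)(3) − (10)(-2) = 17
D→E: (10)(9) − (7)(3) = 69
E→A: (7)(3) − (-2)(9) = 39
Σ = 130
Signed area = Σ/2 = 65 (positive ⇒ counter-clockwise traversal).

65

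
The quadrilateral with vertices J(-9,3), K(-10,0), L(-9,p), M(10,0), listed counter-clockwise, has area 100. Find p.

The doubled signed area Σ (x_i y_{i+1} − x_{i+1} y_i) is linear in p.
With p=0 it equals 60; the coefficient of p is -20 (from the two edges through L).
So -20·p + 60 = 2·100 = 200 ⇒ p = -7.

-7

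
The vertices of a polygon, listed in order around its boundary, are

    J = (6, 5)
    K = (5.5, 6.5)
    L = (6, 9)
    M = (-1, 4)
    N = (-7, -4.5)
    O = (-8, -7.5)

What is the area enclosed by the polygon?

54.5

Apply the shoelace formula: 2A = Σ (x_i·y_{i+1} − x_{i+1}·y_i), indices taken mod 6.
J→K: (6)(6.5) − (5.5)(5) = 11.5
K→L: (5.5)(9) − (6)(6.5) = 10.5
L→M: (6)(4) − (-1)(9) = 33
M→N: (-1)(-4.5) − (-7)(4) = 32.5
N→O: (-7)(-7.5) − (-8)(-4.5) = 16.5
O→J: (-8)(5) − (6)(-7.5) = 5
Σ = 109
Area = |Σ|/2 = 54.5.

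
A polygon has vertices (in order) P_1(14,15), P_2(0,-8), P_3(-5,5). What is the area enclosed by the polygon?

Σ = (-112) + (-40) + (-145) = -297
Area = |Σ|/2 = 148.5.

148.5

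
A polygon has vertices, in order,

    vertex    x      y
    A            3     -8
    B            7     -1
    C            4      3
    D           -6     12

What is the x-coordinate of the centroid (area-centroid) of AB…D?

49/36

Apply the shoelace formula. First the cross-terms c_i = x_i·y_{i+1} − x_{i+1}·y_i:
  53, 25, 66, 12  ⇒  2A = 156, A = 78.
Then Σ (x_i + x_{i+1})·c_i = 637, so x̄ = 637 / (6·78) = 49/36.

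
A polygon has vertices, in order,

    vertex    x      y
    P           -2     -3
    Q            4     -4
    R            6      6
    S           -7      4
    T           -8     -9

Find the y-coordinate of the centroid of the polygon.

23/235

Apply the surveyor's formula. First the cross-terms c_i = x_i·y_{i+1} − x_{i+1}·y_i:
  20, 48, 66, 95, 6  ⇒  2A = 235, A = 117.5.
Then Σ (y_i + y_{i+1})·c_i = 69, so ȳ = 69 / (6·117.5) = 23/235.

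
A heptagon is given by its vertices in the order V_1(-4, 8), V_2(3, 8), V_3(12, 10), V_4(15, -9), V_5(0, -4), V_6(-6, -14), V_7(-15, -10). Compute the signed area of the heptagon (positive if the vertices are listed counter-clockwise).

-387

Σ = (-56) + (-66) + (-258) + (-60) + (-24) + (-150) + (-160) = -774
Signed area = Σ/2 = -387 (negative ⇒ clockwise traversal).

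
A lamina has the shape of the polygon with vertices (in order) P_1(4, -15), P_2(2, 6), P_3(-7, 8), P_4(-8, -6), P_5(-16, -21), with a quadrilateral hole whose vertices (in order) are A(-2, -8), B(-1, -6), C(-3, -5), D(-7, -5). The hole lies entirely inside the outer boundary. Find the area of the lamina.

298.5

Outer boundary:
Apply the shoelace (surveyor's) formula: 2A = Σ (x_i·y_{i+1} − x_{i+1}·y_i), indices taken mod 5.
Cross-terms: 54, 58, 106, 72, 324  ⇒  Σ = 614
Area = |Σ|/2 = 307.
Hole:
Σ = (4) + (-13) + (-20) + (46) = 17
Area = |Σ|/2 = 8.5.
Net area = 307 − 8.5 = 298.5.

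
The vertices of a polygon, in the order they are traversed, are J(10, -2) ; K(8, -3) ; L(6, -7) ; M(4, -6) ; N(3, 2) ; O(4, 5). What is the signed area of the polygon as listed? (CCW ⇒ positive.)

-42.5

Apply the surveyor's formula: 2A = Σ (x_i·y_{i+1} − x_{i+1}·y_i), indices taken mod 6.
Σ = (-14) + (-38) + (-8) + (26) + (7) + (-58) = -85
Signed area = Σ/2 = -42.5 (negative ⇒ clockwise traversal).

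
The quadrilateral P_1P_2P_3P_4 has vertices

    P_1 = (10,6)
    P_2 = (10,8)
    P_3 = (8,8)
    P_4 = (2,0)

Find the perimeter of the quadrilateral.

24

|P_1P_2| = √((0)² + (2)²) = √4 = 2
|P_2P_3| = √((-2)² + (0)²) = √4 = 2
|P_3P_4| = √((-6)² + (-8)²) = √100 = 10
|P_4P_1| = √((8)² + (6)²) = √100 = 10
Perimeter = 2 + 2 + 10 + 10 = 24.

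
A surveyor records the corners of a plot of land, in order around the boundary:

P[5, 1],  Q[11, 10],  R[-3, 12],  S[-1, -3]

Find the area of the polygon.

118

Apply the shoelace formula: 2A = Σ (x_i·y_{i+1} − x_{i+1}·y_i), indices taken mod 4.
P→Q: (5)(10) − (11)(1) = 39
Q→R: (11)(12) − (-3)(10) = 162
R→S: (-3)(-3) − (-1)(12) = 21
S→P: (-1)(1) − (5)(-3) = 14
Σ = 236
Area = |Σ|/2 = 118.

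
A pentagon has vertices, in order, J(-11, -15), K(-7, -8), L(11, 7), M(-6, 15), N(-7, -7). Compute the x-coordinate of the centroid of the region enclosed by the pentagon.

-153/202

Apply the shoelace (surveyor's) formula. First the cross-terms c_i = x_i·y_{i+1} − x_{i+1}·y_i:
  -17, 39, 207, 147, 28  ⇒  2A = 404, A = 202.
Then Σ (x_i + x_{i+1})·c_i = -918, so x̄ = -918 / (6·202) = -153/202.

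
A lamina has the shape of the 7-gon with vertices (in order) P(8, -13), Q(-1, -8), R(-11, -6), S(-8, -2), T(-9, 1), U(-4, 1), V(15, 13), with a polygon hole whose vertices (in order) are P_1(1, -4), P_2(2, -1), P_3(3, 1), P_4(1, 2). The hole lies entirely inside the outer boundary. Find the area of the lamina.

Outer boundary:
Apply Gauss's area formula: 2A = Σ (x_i·y_{i+1} − x_{i+1}·y_i), indices taken mod 7.
Σ = (-77) + (-82) + (-26) + (-26) + (-5) + (-67) + (-299) = -582
Area = |Σ|/2 = 291.
Hole:
Apply Gauss's area formula: 2A = Σ (x_i·y_{i+1} − x_{i+1}·y_i), indices taken mod 4.
Σ = (7) + (5) + (5) + (-6) = 11
Area = |Σ|/2 = 5.5.
Net area = 291 − 5.5 = 285.5.

285.5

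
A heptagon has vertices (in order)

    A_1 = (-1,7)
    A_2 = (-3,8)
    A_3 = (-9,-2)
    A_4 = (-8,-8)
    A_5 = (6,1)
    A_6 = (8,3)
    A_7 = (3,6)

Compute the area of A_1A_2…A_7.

Σ = (13) + (78) + (56) + (40) + (10) + (39) + (27) = 263
Area = |Σ|/2 = 131.5.

131.5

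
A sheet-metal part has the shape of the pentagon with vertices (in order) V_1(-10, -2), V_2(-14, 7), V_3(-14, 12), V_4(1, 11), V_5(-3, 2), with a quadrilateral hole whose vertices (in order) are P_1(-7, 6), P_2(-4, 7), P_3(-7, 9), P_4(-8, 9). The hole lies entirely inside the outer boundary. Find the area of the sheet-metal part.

Outer boundary:
Apply the surveyor's formula: 2A = Σ (x_i·y_{i+1} − x_{i+1}·y_i), indices taken mod 5.
Cross-terms: -98, -70, -166, 35, 26  ⇒  Σ = -273
Area = |Σ|/2 = 136.5.
Hole:
Σ = (-25) + (13) + (9) + (15) = 12
Area = |Σ|/2 = 6.
Net area = 136.5 − 6 = 130.5.

130.5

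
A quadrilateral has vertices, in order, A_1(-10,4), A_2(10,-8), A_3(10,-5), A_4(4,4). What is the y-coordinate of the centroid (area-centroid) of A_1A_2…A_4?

-9/31

Apply the shoelace formula. First the cross-terms c_i = x_i·y_{i+1} − x_{i+1}·y_i:
  40, 30, 60, 56  ⇒  2A = 186, A = 93.
Then Σ (y_i + y_{i+1})·c_i = -162, so ȳ = -162 / (6·93) = -9/31.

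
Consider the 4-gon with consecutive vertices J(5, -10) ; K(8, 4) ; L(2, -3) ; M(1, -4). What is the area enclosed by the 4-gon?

Apply Gauss's area formula: 2A = Σ (x_i·y_{i+1} − x_{i+1}·y_i), indices taken mod 4.
Cross-terms: 100, -32, -5, 10  ⇒  Σ = 73
Area = |Σ|/2 = 36.5.

36.5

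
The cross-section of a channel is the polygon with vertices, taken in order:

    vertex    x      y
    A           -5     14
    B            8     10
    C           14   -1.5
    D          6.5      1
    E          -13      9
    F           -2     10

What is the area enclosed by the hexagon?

154.375

Apply the surveyor's formula: 2A = Σ (x_i·y_{i+1} − x_{i+1}·y_i), indices taken mod 6.
Σ = (-162) + (-152) + (23.75) + (71.5) + (-112) + (22) = -308.75
Area = |Σ|/2 = 154.375.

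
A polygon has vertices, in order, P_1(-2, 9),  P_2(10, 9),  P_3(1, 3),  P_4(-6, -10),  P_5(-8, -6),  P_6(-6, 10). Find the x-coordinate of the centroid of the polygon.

-613/273

Apply the shoelace (surveyor's) formula. First the cross-terms c_i = x_i·y_{i+1} − x_{i+1}·y_i:
  -108, 21, 8, -44, -116, -34  ⇒  2A = -273, A = -136.5.
Then Σ (x_i + x_{i+1})·c_i = 1839, so x̄ = 1839 / (6·(-136.5)) = -613/273.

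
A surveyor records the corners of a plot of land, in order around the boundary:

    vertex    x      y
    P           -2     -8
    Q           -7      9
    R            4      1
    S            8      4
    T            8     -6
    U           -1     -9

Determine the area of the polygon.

Cross-terms: -74, -43, 8, -80, -78, -10  ⇒  Σ = -277
Area = |Σ|/2 = 138.5.

138.5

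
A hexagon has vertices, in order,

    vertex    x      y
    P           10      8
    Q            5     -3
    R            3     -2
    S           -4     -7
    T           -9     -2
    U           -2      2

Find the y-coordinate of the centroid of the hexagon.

-17/213

Apply the shoelace formula. First the cross-terms c_i = x_i·y_{i+1} − x_{i+1}·y_i:
  -70, -1, -29, -55, -22, -36  ⇒  2A = -213, A = -106.5.
Then Σ (y_i + y_{i+1})·c_i = 51, so ȳ = 51 / (6·(-106.5)) = -17/213.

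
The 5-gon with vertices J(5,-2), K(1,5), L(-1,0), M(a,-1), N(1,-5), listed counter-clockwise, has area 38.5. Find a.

Write out the shoelace sum; only the two edges meeting at M involve a:
2·Area = [((-1)·(-1) − a·0) + (a·(-5) − 1·(-1))] + 55
       = -5·a + 57 = 77
⇒ a = -4.

-4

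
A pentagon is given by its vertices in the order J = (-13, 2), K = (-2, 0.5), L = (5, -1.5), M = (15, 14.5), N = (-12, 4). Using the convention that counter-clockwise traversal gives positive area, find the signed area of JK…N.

177.5

Apply the surveyor's formula: 2A = Σ (x_i·y_{i+1} − x_{i+1}·y_i), indices taken mod 5.
Cross-terms: -2.5, 0.5, 95, 234, 28  ⇒  Σ = 355
Signed area = Σ/2 = 177.5 (positive ⇒ counter-clockwise traversal).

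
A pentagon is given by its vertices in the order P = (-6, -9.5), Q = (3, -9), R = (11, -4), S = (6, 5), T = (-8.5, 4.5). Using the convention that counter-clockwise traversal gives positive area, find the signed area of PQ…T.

212.875

P→Q: (-6)(-9) − (3)(-9.5) = 82.5
Q→R: (3)(-4) − (11)(-9) = 87
R→S: (11)(5) − (6)(-4) = 79
S→T: (6)(4.5) − (-8.5)(5) = 69.5
T→P: (-8.5)(-9.5) − (-6)(4.5) = 107.75
Σ = 425.75
Signed area = Σ/2 = 212.875 (positive ⇒ counter-clockwise traversal).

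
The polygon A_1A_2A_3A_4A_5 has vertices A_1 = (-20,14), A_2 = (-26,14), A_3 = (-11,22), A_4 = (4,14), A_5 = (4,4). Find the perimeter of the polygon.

|A_1A_2| = √((-6)² + (0)²) = √36 = 6
|A_2A_3| = √((15)² + (8)²) = √289 = 17
|A_3A_4| = √((15)² + (-8)²) = √289 = 17
|A_4A_5| = √((0)² + (-10)²) = √100 = 10
|A_5A_1| = √((-24)² + (10)²) = √676 = 26
Perimeter = 6 + 17 + 17 + 10 + 26 = 76.

76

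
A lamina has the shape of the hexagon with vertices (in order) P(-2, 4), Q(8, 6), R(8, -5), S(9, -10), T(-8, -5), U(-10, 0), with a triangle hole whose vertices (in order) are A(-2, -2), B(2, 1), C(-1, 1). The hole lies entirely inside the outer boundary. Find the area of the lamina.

Outer boundary:
Apply Gauss's area formula: 2A = Σ (x_i·y_{i+1} − x_{i+1}·y_i), indices taken mod 6.
Σ = (-44) + (-88) + (-35) + (-125) + (-50) + (-40) = -382
Area = |Σ|/2 = 191.
Hole:
Apply the shoelace (surveyor's) formula: 2A = Σ (x_i·y_{i+1} − x_{i+1}·y_i), indices taken mod 3.
Cross-terms: 2, 3, 4  ⇒  Σ = 9
Area = |Σ|/2 = 4.5.
Net area = 191 − 4.5 = 186.5.

186.5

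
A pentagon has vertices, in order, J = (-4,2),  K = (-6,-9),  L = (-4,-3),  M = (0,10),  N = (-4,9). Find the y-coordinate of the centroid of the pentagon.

Apply the shoelace (surveyor's) formula. First the cross-terms c_i = x_i·y_{i+1} − x_{i+1}·y_i:
  48, -18, -40, 40, 28  ⇒  2A = 58, A = 29.
Then Σ (y_i + y_{i+1})·c_i = 668, so ȳ = 668 / (6·29) = 334/87.

334/87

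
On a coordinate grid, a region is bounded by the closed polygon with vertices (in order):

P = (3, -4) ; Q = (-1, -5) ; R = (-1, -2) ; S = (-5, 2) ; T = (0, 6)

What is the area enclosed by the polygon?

Cross-terms: -19, -3, -12, -30, -18  ⇒  Σ = -82
Area = |Σ|/2 = 41.

41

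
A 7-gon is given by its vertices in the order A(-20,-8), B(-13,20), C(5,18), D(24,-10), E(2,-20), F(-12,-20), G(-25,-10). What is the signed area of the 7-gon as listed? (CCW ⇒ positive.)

Apply Gauss's area formula: 2A = Σ (x_i·y_{i+1} − x_{i+1}·y_i), indices taken mod 7.
Σ = (-504) + (-334) + (-482) + (-460) + (-280) + (-380) + (0) = -2440
Signed area = Σ/2 = -1220 (negative ⇒ clockwise traversal).

-1220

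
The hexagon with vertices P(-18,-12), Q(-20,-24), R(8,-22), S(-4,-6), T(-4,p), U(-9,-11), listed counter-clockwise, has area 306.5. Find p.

-1

The doubled signed area Σ (x_i y_{i+1} − x_{i+1} y_i) is linear in p.
With p=0 it equals 618; the coefficient of p is 5 (from the two edges through T).
So 5·p + 618 = 2·306.5 = 613 ⇒ p = -1.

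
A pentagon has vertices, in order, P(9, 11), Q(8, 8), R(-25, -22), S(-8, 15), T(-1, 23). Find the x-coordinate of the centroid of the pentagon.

Apply the shoelace (surveyor's) formula. First the cross-terms c_i = x_i·y_{i+1} − x_{i+1}·y_i:
  -16, 24, -551, -169, -218  ⇒  2A = -930, A = -465.
Then Σ (x_i + x_{i+1})·c_i = 17280, so x̄ = 17280 / (6·(-465)) = -192/31.

-192/31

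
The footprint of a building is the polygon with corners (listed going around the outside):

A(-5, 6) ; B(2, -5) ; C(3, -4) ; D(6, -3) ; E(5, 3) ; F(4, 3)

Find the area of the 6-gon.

Apply the shoelace formula: 2A = Σ (x_i·y_{i+1} − x_{i+1}·y_i), indices taken mod 6.
Σ = (13) + (7) + (15) + (33) + (3) + (39) = 110
Area = |Σ|/2 = 55.

55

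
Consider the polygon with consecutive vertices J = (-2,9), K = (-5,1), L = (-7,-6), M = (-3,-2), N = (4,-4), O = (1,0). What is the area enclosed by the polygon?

54.5

J→K: (-2)(1) − (-5)(9) = 43
K→L: (-5)(-6) − (-7)(1) = 37
L→M: (-7)(-2) − (-3)(-6) = -4
M→N: (-3)(-4) − (4)(-2) = 20
N→O: (4)(0) − (1)(-4) = 4
O→J: (1)(9) − (-2)(0) = 9
Σ = 109
Area = |Σ|/2 = 54.5.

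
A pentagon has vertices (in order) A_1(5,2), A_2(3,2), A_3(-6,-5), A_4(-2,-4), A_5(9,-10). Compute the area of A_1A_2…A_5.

Apply Gauss's area formula: 2A = Σ (x_i·y_{i+1} − x_{i+1}·y_i), indices taken mod 5.
A_1→A_2: (5)(2) − (3)(2) = 4
A_2→A_3: (3)(-5) − (-6)(2) = -3
A_3→A_4: (-6)(-4) − (-2)(-5) = 14
A_4→A_5: (-2)(-10) − (9)(-4) = 56
A_5→A_1: (9)(2) − (5)(-10) = 68
Σ = 139
Area = |Σ|/2 = 69.5.

69.5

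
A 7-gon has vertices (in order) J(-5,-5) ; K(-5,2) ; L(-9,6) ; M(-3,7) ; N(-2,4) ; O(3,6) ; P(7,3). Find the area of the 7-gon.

83.5

Cross-terms: -35, -12, -45, 2, -24, -33, -20  ⇒  Σ = -167
Area = |Σ|/2 = 83.5.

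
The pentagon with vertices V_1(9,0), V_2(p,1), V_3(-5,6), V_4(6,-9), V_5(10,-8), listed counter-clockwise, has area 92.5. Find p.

8

Write out the shoelace sum; only the two edges meeting at V_2 involve p:
2·Area = [(9·1 − p·0) + (p·6 − (-5)·1)] + 123
       = 6·p + 137 = 185
⇒ p = 8.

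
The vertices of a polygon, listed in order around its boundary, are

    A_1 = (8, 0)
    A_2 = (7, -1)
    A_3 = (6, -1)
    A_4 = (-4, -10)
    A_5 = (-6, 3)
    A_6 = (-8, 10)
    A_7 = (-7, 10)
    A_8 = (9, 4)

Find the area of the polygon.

Σ = (-8) + (-1) + (-64) + (-72) + (-36) + (-10) + (-118) + (-32) = -341
Area = |Σ|/2 = 170.5.

170.5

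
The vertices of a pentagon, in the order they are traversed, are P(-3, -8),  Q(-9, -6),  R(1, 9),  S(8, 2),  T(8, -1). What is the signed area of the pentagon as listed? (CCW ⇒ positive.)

Apply the shoelace (surveyor's) formula: 2A = Σ (x_i·y_{i+1} − x_{i+1}·y_i), indices taken mod 5.
Cross-terms: -54, -75, -70, -24, -67  ⇒  Σ = -290
Signed area = Σ/2 = -145 (negative ⇒ clockwise traversal).

-145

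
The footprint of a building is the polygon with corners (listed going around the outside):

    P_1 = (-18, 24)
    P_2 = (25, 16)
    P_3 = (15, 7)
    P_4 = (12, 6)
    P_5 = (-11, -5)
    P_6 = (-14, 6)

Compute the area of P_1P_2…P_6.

652.5

Apply Gauss's area formula: 2A = Σ (x_i·y_{i+1} − x_{i+1}·y_i), indices taken mod 6.
Σ = (-888) + (-65) + (6) + (6) + (-136) + (-228) = -1305
Area = |Σ|/2 = 652.5.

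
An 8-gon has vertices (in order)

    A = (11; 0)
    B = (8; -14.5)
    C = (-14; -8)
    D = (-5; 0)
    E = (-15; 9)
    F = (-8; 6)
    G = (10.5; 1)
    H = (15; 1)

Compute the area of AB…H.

308

Apply the surveyor's formula: 2A = Σ (x_i·y_{i+1} − x_{i+1}·y_i), indices taken mod 8.
Cross-terms: -159.5, -267, -40, -45, -18, -71, -4.5, -11  ⇒  Σ = -616
Area = |Σ|/2 = 308.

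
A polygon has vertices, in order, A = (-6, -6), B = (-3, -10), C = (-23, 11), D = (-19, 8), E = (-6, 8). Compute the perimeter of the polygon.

|AB| = √((3)² + (-4)²) = √25 = 5
|BC| = √((-20)² + (21)²) = √841 = 29
|CD| = √((4)² + (-3)²) = √25 = 5
|DE| = √((13)² + (0)²) = √169 = 13
|EA| = √((0)² + (-14)²) = √196 = 14
Perimeter = 5 + 29 + 5 + 13 + 14 = 66.

66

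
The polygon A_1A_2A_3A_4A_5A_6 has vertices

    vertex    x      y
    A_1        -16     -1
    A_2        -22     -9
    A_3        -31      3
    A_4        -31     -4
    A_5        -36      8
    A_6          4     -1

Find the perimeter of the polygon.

|A_1A_2| = √((-6)² + (-8)²) = √100 = 10
|A_2A_3| = √((-9)² + (12)²) = √225 = 15
|A_3A_4| = √((0)² + (-7)²) = √49 = 7
|A_4A_5| = √((-5)² + (12)²) = √169 = 13
|A_5A_6| = √((40)² + (-9)²) = √1681 = 41
|A_6A_1| = √((-20)² + (0)²) = √400 = 20
Perimeter = 10 + 15 + 7 + 13 + 41 + 20 = 106.

106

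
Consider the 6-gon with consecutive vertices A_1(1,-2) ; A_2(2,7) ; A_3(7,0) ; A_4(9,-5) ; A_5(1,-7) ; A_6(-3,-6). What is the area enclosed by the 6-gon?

73

Apply the shoelace (surveyor's) formula: 2A = Σ (x_i·y_{i+1} − x_{i+1}·y_i), indices taken mod 6.
Σ = (11) + (-49) + (-35) + (-58) + (-27) + (12) = -146
Area = |Σ|/2 = 73.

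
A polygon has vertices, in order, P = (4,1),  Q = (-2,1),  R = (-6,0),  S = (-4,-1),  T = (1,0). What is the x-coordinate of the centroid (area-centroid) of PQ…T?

-47/30

Apply the surveyor's formula. First the cross-terms c_i = x_i·y_{i+1} − x_{i+1}·y_i:
  6, 6, 6, 1, 1  ⇒  2A = 20, A = 10.
Then Σ (x_i + x_{i+1})·c_i = -94, so x̄ = -94 / (6·10) = -47/30.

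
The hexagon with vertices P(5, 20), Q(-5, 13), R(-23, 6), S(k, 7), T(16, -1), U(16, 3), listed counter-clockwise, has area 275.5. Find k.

-3

The doubled signed area Σ (x_i y_{i+1} − x_{i+1} y_i) is linear in k.
With k=0 it equals 530; the coefficient of k is -7 (from the two edges through S).
So -7·k + 530 = 2·275.5 = 551 ⇒ k = -3.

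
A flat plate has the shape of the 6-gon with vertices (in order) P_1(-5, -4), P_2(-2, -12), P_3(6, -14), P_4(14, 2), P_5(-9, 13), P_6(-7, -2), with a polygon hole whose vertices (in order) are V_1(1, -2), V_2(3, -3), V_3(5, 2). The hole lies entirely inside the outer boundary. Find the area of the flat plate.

Outer boundary:
Apply the shoelace formula: 2A = Σ (x_i·y_{i+1} − x_{i+1}·y_i), indices taken mod 6.
P_1→P_2: (-5)(-12) − (-2)(-4) = 52
P_2→P_3: (-2)(-14) − (6)(-12) = 100
P_3→P_4: (6)(2) − (14)(-14) = 208
P_4→P_5: (14)(13) − (-9)(2) = 200
P_5→P_6: (-9)(-2) − (-7)(13) = 109
P_6→P_1: (-7)(-4) − (-5)(-2) = 18
Σ = 687
Area = |Σ|/2 = 343.5.
Hole:
V_1→V_2: (1)(-3) − (3)(-2) = 3
V_2→V_3: (3)(2) − (5)(-3) = 21
V_3→V_1: (5)(-2) − (1)(2) = -12
Σ = 12
Area = |Σ|/2 = 6.
Net area = 343.5 − 6 = 337.5.

337.5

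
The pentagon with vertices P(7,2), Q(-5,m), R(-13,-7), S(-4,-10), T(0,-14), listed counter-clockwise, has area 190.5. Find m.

The doubled signed area Σ (x_i y_{i+1} − x_{i+1} y_i) is linear in m.
With m=0 it equals 301; the coefficient of m is 20 (from the two edges through Q).
So 20·m + 301 = 2·190.5 = 381 ⇒ m = 4.

4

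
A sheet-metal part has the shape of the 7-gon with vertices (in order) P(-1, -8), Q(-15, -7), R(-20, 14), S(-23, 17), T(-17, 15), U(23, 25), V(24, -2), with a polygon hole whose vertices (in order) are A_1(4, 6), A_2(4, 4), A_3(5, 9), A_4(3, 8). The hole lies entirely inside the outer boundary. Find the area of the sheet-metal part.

1070

Outer boundary:
Apply the shoelace formula: 2A = Σ (x_i·y_{i+1} − x_{i+1}·y_i), indices taken mod 7.
Cross-terms: -113, -350, -18, -56, -770, -646, -194  ⇒  Σ = -2147
Area = |Σ|/2 = 1073.5.
Hole:
A_1→A_2: (4)(4) − (4)(6) = -8
A_2→A_3: (4)(9) − (5)(4) = 16
A_3→A_4: (5)(8) − (3)(9) = 13
A_4→A_1: (3)(6) − (4)(8) = -14
Σ = 7
Area = |Σ|/2 = 3.5.
Net area = 1073.5 − 3.5 = 1070.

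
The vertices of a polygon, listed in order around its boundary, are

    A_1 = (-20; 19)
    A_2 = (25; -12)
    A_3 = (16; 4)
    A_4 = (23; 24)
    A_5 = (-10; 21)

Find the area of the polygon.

651

A_1→A_2: (-20)(-12) − (25)(19) = -235
A_2→A_3: (25)(4) − (16)(-12) = 292
A_3→A_4: (16)(24) − (23)(4) = 292
A_4→A_5: (23)(21) − (-10)(24) = 723
A_5→A_1: (-10)(19) − (-20)(21) = 230
Σ = 1302
Area = |Σ|/2 = 651.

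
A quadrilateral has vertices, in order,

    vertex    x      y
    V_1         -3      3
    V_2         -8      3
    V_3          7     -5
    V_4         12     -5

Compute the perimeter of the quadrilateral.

44

|V_1V_2| = √((-5)² + (0)²) = √25 = 5
|V_2V_3| = √((15)² + (-8)²) = √289 = 17
|V_3V_4| = √((5)² + (0)²) = √25 = 5
|V_4V_1| = √((-15)² + (8)²) = √289 = 17
Perimeter = 5 + 17 + 5 + 17 = 44.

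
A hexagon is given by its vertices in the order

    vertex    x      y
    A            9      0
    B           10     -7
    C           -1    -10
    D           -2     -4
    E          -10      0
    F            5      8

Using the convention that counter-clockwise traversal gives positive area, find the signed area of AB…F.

-189

Apply the shoelace (surveyor's) formula: 2A = Σ (x_i·y_{i+1} − x_{i+1}·y_i), indices taken mod 6.
Σ = (-63) + (-107) + (-16) + (-40) + (-80) + (-72) = -378
Signed area = Σ/2 = -189 (negative ⇒ clockwise traversal).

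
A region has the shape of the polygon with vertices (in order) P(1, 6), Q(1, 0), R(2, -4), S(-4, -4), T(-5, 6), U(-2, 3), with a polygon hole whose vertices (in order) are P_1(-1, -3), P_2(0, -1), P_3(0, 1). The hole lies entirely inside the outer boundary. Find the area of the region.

Outer boundary:
Apply Gauss's area formula: 2A = Σ (x_i·y_{i+1} − x_{i+1}·y_i), indices taken mod 6.
Cross-terms: -6, -4, -24, -44, -3, -15  ⇒  Σ = -96
Area = |Σ|/2 = 48.
Hole:
Σ = (1) + (0) + (1) = 2
Area = |Σ|/2 = 1.
Net area = 48 − 1 = 47.

47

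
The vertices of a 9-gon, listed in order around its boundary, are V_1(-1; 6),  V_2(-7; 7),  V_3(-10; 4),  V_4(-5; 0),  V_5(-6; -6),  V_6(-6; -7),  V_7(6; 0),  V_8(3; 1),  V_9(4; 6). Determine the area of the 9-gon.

Apply the shoelace (surveyor's) formula: 2A = Σ (x_i·y_{i+1} − x_{i+1}·y_i), indices taken mod 9.
V_1→V_2: (-1)(7) − (-7)(6) = 35
V_2→V_3: (-7)(4) − (-10)(7) = 42
V_3→V_4: (-10)(0) − (-5)(4) = 20
V_4→V_5: (-5)(-6) − (-6)(0) = 30
V_5→V_6: (-6)(-7) − (-6)(-6) = 6
V_6→V_7: (-6)(0) − (6)(-7) = 42
V_7→V_8: (6)(1) − (3)(0) = 6
V_8→V_9: (3)(6) − (4)(1) = 14
V_9→V_1: (4)(6) − (-1)(6) = 30
Σ = 225
Area = |Σ|/2 = 112.5.

112.5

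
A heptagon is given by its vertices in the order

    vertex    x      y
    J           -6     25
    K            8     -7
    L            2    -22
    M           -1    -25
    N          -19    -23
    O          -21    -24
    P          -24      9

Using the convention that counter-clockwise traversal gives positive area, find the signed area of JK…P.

-1091

Apply the shoelace formula: 2A = Σ (x_i·y_{i+1} − x_{i+1}·y_i), indices taken mod 7.
Σ = (-158) + (-162) + (-72) + (-452) + (-27) + (-765) + (-546) = -2182
Signed area = Σ/2 = -1091 (negative ⇒ clockwise traversal).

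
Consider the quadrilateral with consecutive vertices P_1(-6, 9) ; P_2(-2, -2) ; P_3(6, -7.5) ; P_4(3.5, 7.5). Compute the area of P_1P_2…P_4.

102.375

Apply the surveyor's formula: 2A = Σ (x_i·y_{i+1} − x_{i+1}·y_i), indices taken mod 4.
Cross-terms: 30, 27, 71.25, 76.5  ⇒  Σ = 204.75
Area = |Σ|/2 = 102.375.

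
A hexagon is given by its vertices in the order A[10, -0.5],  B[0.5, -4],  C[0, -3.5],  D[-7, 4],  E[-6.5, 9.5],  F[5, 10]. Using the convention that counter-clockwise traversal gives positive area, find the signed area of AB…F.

-160.75

Apply the surveyor's formula: 2A = Σ (x_i·y_{i+1} − x_{i+1}·y_i), indices taken mod 6.
Σ = (-39.75) + (-1.75) + (-24.5) + (-40.5) + (-112.5) + (-102.5) = -321.5
Signed area = Σ/2 = -160.75 (negative ⇒ clockwise traversal).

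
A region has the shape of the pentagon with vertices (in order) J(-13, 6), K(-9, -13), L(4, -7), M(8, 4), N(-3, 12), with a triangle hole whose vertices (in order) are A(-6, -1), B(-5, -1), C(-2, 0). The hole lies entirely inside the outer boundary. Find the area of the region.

327.5

Outer boundary:
J→K: (-13)(-13) − (-9)(6) = 223
K→L: (-9)(-7) − (4)(-13) = 115
L→M: (4)(4) − (8)(-7) = 72
M→N: (8)(12) − (-3)(4) = 108
N→J: (-3)(6) − (-13)(12) = 138
Σ = 656
Area = |Σ|/2 = 328.
Hole:
Apply the surveyor's formula: 2A = Σ (x_i·y_{i+1} − x_{i+1}·y_i), indices taken mod 3.
Σ = (1) + (-2) + (2) = 1
Area = |Σ|/2 = 0.5.
Net area = 328 − 0.5 = 327.5.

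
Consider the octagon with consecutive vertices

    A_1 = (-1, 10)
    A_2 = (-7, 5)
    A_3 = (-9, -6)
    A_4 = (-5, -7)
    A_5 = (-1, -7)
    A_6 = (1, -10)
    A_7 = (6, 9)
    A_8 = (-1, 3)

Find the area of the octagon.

Apply the shoelace (surveyor's) formula: 2A = Σ (x_i·y_{i+1} − x_{i+1}·y_i), indices taken mod 8.
Cross-terms: 65, 87, 33, 28, 17, 69, 27, -7  ⇒  Σ = 319
Area = |Σ|/2 = 159.5.

159.5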